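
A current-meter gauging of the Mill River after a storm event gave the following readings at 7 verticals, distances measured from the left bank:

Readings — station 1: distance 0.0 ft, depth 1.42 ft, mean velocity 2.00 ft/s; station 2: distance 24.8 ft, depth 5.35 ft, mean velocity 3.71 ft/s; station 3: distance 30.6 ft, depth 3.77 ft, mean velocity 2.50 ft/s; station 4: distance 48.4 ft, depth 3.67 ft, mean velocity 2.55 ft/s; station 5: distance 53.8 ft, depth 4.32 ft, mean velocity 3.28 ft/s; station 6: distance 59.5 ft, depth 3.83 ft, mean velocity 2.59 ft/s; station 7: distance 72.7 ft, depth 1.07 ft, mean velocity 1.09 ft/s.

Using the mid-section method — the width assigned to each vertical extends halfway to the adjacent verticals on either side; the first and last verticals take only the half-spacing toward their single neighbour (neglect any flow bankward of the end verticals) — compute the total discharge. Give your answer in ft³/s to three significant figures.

739 ft³/s

w_1 = (24.8 − 0.0)/2 = 12.4 ft; q_1 = 2.00 × 1.42 × 12.4 = 35.22 ft³/s
w_2 = (30.6 − 0.0)/2 = 15.3 ft; q_2 = 3.71 × 5.35 × 15.3 = 303.7 ft³/s
w_3 = (48.4 − 24.8)/2 = 11.8 ft; q_3 = 2.50 × 3.77 × 11.8 = 111.2 ft³/s
w_4 = (53.8 − 30.6)/2 = 11.6 ft; q_4 = 2.55 × 3.67 × 11.6 = 108.6 ft³/s
w_5 = (59.5 − 48.4)/2 = 5.55 ft; q_5 = 3.28 × 4.32 × 5.55 = 78.64 ft³/s
w_6 = (72.7 − 53.8)/2 = 9.45 ft; q_6 = 2.59 × 3.83 × 9.45 = 93.74 ft³/s
w_7 = (72.7 − 59.5)/2 = 6.6 ft; q_7 = 1.09 × 1.07 × 6.6 = 7.698 ft³/s
Q = Σ qᵢ = 738.8 ft³/s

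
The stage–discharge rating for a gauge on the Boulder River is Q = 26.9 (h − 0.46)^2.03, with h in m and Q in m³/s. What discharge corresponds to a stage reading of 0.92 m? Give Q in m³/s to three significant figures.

5.56 m³/s

Q = 26.9 × (0.92 − 0.46)^2.03 = 26.9 × 0.46^2.03 = 5.561 m³/s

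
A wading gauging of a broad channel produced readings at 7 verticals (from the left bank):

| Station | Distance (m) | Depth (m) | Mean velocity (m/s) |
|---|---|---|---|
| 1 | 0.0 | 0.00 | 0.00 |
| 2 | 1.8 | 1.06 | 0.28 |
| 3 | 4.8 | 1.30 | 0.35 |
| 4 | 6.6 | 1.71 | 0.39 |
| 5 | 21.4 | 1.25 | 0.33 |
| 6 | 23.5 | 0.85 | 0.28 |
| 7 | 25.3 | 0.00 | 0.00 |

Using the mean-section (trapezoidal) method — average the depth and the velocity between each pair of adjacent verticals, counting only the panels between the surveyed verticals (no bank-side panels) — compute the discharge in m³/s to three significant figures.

10.9 m³/s

Panel 1-2: Δb = 1.8 m, d̄ = (0.00+1.06)/2 = 0.53, v̄ = (0.00+0.28)/2 = 0.14 → q = 1.8×0.53×0.14 = 0.1336 m³/s
Panel 2-3: Δb = 3 m, d̄ = (1.06+1.30)/2 = 1.18, v̄ = (0.28+0.35)/2 = 0.315 → q = 3×1.18×0.315 = 1.115 m³/s
Panel 3-4: Δb = 1.8 m, d̄ = (1.30+1.71)/2 = 1.505, v̄ = (0.35+0.39)/2 = 0.37 → q = 1.8×1.505×0.37 = 1.002 m³/s
Panel 4-5: Δb = 14.8 m, d̄ = (1.71+1.25)/2 = 1.48, v̄ = (0.39+0.33)/2 = 0.36 → q = 14.8×1.48×0.36 = 7.885 m³/s
Panel 5-6: Δb = 2.1 m, d̄ = (1.25+0.85)/2 = 1.05, v̄ = (0.33+0.28)/2 = 0.305 → q = 2.1×1.05×0.305 = 0.6725 m³/s
Panel 6-7: Δb = 1.8 m, d̄ = (0.85+0.00)/2 = 0.425, v̄ = (0.28+0.00)/2 = 0.14 → q = 1.8×0.425×0.14 = 0.1071 m³/s
Q = Σ q = 10.92 m³/s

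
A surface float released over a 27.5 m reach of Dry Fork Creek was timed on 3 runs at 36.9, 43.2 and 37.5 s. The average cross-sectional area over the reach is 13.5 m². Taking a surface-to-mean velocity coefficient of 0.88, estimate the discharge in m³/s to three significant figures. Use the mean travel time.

8.33 m³/s

t̄ = (36.9 + 43.2 + 37.5) / 3 = 39.2 s
v_surface = L / t̄ = 27.5 / 39.2 = 0.7015 m/s
v_mean = 0.88 × 0.7015 = 0.6173 m/s
Q = A × v_mean = 13.5 × 0.6173 = 8.334 m³/s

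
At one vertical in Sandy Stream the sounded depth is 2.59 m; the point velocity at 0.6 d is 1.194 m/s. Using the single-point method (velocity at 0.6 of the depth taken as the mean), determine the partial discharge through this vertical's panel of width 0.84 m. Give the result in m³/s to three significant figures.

2.60 m³/s

v̄ = v₀.₆ = 1.194 m/s
q = v̄ × d × w = 1.194 × 2.59 × 0.84 = 2.598 m³/s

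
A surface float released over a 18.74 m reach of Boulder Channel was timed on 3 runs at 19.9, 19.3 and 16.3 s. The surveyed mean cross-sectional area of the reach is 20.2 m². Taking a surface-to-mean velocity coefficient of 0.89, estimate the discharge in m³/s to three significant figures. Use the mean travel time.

t̄ = (19.9 + 19.3 + 16.3) / 3 = 18.5 s
v_surface = L / t̄ = 18.74 / 18.5 = 1.013 m/s
v_mean = 0.89 × 1.013 = 0.9015 m/s
Q = A × v_mean = 20.2 × 0.9015 = 18.21 m³/s

18.2 m³/s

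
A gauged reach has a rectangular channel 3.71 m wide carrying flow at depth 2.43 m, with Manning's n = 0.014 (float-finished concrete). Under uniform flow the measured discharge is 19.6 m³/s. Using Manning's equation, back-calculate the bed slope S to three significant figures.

A = b·y = 3.71 × 2.43 = 9.015 m²
P = b + 2y = 3.71 + 2×2.43 = 8.570 m
R = A/P = 9.015/8.570 = 1.052 m
S = (Q·n / (1·A·R^(2/3)))² = (19.6×0.014 / (1×9.015×1.034))² = 0.0008659

0.000866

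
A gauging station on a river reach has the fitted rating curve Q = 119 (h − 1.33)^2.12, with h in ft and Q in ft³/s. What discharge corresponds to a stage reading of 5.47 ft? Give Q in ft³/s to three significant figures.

2420 ft³/s

Q = 119 × (5.47 − 1.33)^2.12 = 119 × 4.14^2.12 = 2419 ft³/s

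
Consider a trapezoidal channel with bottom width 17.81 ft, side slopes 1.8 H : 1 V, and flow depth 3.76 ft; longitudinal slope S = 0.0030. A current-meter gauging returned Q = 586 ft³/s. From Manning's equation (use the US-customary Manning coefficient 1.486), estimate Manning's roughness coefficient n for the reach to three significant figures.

0.0254

A = (b + z·y)·y = (17.81 + 1.8×3.76)×3.76 = 92.41 ft²
P = b + 2y√(1+z²) = 17.81 + 2×3.76×√(1+1.8²) = 33.29 ft
R = A/P = 92.41/33.29 = 2.776 ft
n = (1.486/Q)·A·R^(2/3)·S^(1/2) = (1.486/586) × 92.41 × 1.975 × 0.05477 = 0.02535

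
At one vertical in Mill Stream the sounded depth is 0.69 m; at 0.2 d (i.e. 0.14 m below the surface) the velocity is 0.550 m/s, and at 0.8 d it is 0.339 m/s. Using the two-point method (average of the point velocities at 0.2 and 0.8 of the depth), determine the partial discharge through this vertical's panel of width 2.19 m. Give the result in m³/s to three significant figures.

0.672 m³/s

v̄ = (0.550 + 0.339) / 2 = 0.4445 m/s
q = v̄ × d × w = 0.4445 × 0.69 × 2.19 = 0.6717 m³/s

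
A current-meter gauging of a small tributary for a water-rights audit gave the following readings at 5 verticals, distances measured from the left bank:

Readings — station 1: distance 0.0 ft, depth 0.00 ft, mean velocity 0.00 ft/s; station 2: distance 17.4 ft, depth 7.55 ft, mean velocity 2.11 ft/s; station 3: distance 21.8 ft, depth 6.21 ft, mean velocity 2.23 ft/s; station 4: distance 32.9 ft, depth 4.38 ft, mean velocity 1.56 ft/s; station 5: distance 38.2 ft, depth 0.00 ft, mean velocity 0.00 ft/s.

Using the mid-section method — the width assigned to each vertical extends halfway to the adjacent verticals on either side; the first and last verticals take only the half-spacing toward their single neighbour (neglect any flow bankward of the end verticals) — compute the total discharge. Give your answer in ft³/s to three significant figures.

w_2 = (21.8 − 0.0)/2 = 10.9 ft; q_2 = 2.11 × 7.55 × 10.9 = 173.6 ft³/s
w_3 = (32.9 − 17.4)/2 = 7.75 ft; q_3 = 2.23 × 6.21 × 7.75 = 107.3 ft³/s
w_4 = (38.2 − 21.8)/2 = 8.2 ft; q_4 = 1.56 × 4.38 × 8.2 = 56.03 ft³/s
Stations 1, 5 contribute zero (depth or velocity is 0).
Q = Σ qᵢ = 337.0 ft³/s

337 ft³/s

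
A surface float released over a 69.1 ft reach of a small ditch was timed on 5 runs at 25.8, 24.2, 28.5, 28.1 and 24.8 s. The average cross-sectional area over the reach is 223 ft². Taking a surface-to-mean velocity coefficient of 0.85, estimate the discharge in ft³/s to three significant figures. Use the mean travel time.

t̄ = (25.8 + 24.2 + 28.5 + 28.1 + 24.8) / 5 = 26.28 s
v_surface = L / t̄ = 69.1 / 26.28 = 2.629 ft/s
v_mean = 0.85 × 2.629 = 2.235 ft/s
Q = A × v_mean = 223 × 2.235 = 498.4 ft³/s

498 ft³/s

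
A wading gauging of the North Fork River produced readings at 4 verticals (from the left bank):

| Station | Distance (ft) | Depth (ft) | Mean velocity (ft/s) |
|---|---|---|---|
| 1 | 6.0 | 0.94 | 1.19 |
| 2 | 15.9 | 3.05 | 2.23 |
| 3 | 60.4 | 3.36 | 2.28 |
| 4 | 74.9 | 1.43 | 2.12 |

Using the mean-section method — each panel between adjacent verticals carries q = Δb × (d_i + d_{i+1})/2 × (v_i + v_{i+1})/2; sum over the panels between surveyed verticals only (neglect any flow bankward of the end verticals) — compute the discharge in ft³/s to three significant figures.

Panel 1-2: Δb = 9.9 ft, d̄ = (0.94+3.05)/2 = 1.995, v̄ = (1.19+2.23)/2 = 1.71 → q = 9.9×1.995×1.71 = 33.77 ft³/s
Panel 2-3: Δb = 44.5 ft, d̄ = (3.05+3.36)/2 = 3.205, v̄ = (2.23+2.28)/2 = 2.255 → q = 44.5×3.205×2.255 = 321.6 ft³/s
Panel 3-4: Δb = 14.5 ft, d̄ = (3.36+1.43)/2 = 2.395, v̄ = (2.28+2.12)/2 = 2.2 → q = 14.5×2.395×2.2 = 76.40 ft³/s
Q = Σ q = 431.8 ft³/s

432 ft³/s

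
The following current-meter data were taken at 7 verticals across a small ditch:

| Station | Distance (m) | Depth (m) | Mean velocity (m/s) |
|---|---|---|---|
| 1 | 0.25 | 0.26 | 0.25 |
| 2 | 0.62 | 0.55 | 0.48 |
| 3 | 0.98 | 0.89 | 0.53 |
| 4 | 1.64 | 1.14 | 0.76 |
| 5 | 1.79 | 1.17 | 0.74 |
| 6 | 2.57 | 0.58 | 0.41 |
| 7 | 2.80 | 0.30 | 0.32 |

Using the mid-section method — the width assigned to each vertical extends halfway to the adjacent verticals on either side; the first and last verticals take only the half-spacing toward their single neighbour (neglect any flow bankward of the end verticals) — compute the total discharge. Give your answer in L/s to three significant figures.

1230 L/s

w_1 = (0.62 − 0.25)/2 = 0.185 m; q_1 = 0.25 × 0.26 × 0.185 = 0.01203 m³/s
w_2 = (0.98 − 0.25)/2 = 0.365 m; q_2 = 0.48 × 0.55 × 0.365 = 0.09636 m³/s
w_3 = (1.64 − 0.62)/2 = 0.51 m; q_3 = 0.53 × 0.89 × 0.51 = 0.2406 m³/s
w_4 = (1.79 − 0.98)/2 = 0.405 m; q_4 = 0.76 × 1.14 × 0.405 = 0.3509 m³/s
w_5 = (2.57 − 1.64)/2 = 0.465 m; q_5 = 0.74 × 1.17 × 0.465 = 0.4026 m³/s
w_6 = (2.80 − 1.79)/2 = 0.505 m; q_6 = 0.41 × 0.58 × 0.505 = 0.1201 m³/s
w_7 = (2.80 − 2.57)/2 = 0.115 m; q_7 = 0.32 × 0.30 × 0.115 = 0.01104 m³/s
Q = Σ qᵢ = 1.234 m³/s
= 1.234 × 1000 = 1234 L/s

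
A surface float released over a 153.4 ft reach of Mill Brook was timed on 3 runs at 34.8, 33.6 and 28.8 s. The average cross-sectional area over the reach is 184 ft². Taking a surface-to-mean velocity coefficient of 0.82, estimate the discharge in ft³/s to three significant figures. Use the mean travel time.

714 ft³/s

t̄ = (34.8 + 33.6 + 28.8) / 3 = 32.4 s
v_surface = L / t̄ = 153.4 / 32.4 = 4.735 ft/s
v_mean = 0.82 × 4.735 = 3.882 ft/s
Q = A × v_mean = 184 × 3.882 = 714.4 ft³/s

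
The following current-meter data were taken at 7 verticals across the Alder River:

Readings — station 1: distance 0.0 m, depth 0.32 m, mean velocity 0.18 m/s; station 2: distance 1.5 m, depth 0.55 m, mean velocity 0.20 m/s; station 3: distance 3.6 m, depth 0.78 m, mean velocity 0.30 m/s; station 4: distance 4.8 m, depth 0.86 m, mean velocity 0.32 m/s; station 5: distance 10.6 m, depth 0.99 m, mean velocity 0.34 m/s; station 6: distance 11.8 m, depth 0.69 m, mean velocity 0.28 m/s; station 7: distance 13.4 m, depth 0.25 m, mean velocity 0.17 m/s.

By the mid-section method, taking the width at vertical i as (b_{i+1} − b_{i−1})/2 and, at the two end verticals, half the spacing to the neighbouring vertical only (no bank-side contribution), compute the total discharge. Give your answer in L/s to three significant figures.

3070 L/s

w_1 = (1.5 − 0.0)/2 = 0.75 m; q_1 = 0.18 × 0.32 × 0.75 = 0.04320 m³/s
w_2 = (3.6 − 0.0)/2 = 1.8 m; q_2 = 0.20 × 0.55 × 1.8 = 0.1980 m³/s
w_3 = (4.8 − 1.5)/2 = 1.65 m; q_3 = 0.30 × 0.78 × 1.65 = 0.3861 m³/s
w_4 = (10.6 − 3.6)/2 = 3.5 m; q_4 = 0.32 × 0.86 × 3.5 = 0.9632 m³/s
w_5 = (11.8 − 4.8)/2 = 3.5 m; q_5 = 0.34 × 0.99 × 3.5 = 1.178 m³/s
w_6 = (13.4 − 10.6)/2 = 1.4 m; q_6 = 0.28 × 0.69 × 1.4 = 0.2705 m³/s
w_7 = (13.4 − 11.8)/2 = 0.8 m; q_7 = 0.17 × 0.25 × 0.8 = 0.03400 m³/s
Q = Σ qᵢ = 3.073 m³/s
= 3.073 × 1000 = 3073 L/s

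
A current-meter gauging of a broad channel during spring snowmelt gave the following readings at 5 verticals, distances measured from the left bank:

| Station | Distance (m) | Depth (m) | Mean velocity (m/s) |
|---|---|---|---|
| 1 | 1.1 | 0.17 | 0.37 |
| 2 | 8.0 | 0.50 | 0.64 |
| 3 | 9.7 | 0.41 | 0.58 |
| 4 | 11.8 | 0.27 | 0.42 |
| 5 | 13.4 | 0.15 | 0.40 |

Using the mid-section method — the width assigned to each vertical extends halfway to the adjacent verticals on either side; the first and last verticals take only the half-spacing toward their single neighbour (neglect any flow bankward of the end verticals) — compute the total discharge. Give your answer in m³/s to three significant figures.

2.30 m³/s

w_1 = (8.0 − 1.1)/2 = 3.45 m; q_1 = 0.37 × 0.17 × 3.45 = 0.2170 m³/s
w_2 = (9.7 − 1.1)/2 = 4.3 m; q_2 = 0.64 × 0.50 × 4.3 = 1.376 m³/s
w_3 = (11.8 − 8.0)/2 = 1.9 m; q_3 = 0.58 × 0.41 × 1.9 = 0.4518 m³/s
w_4 = (13.4 − 9.7)/2 = 1.85 m; q_4 = 0.42 × 0.27 × 1.85 = 0.2098 m³/s
w_5 = (13.4 − 11.8)/2 = 0.8 m; q_5 = 0.40 × 0.15 × 0.8 = 0.04800 m³/s
Q = Σ qᵢ = 2.303 m³/s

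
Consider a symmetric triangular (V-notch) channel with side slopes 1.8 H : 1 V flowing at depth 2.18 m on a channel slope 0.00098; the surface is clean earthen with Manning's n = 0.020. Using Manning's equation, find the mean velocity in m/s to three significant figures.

1.52 m/s

A = z·y² = 1.8×2.18² = 8.554 m²
P = 2y√(1+z²) = 2×2.18×√(1+1.8²) = 8.978 m
R = A/P = 8.554/8.978 = 0.9528 m
Q = (1/n)·A·R^(2/3)·S^(1/2) = (1/0.020) × 8.554 × 0.9528^(2/3) × 0.00098^(1/2) = 12.97 m³/s
V = Q/A = 12.97/8.554 = 1.516 m/s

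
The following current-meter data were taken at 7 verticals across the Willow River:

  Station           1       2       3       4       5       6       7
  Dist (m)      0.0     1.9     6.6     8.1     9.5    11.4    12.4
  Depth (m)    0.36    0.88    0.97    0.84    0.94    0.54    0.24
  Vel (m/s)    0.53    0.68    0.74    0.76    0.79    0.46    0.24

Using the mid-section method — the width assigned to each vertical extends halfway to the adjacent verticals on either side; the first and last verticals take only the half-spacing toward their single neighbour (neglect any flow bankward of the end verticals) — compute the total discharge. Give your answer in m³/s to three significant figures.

w_1 = (1.9 − 0.0)/2 = 0.95 m; q_1 = 0.53 × 0.36 × 0.95 = 0.1813 m³/s
w_2 = (6.6 − 0.0)/2 = 3.3 m; q_2 = 0.68 × 0.88 × 3.3 = 1.975 m³/s
w_3 = (8.1 − 1.9)/2 = 3.1 m; q_3 = 0.74 × 0.97 × 3.1 = 2.225 m³/s
w_4 = (9.5 − 6.6)/2 = 1.45 m; q_4 = 0.76 × 0.84 × 1.45 = 0.9257 m³/s
w_5 = (11.4 − 8.1)/2 = 1.65 m; q_5 = 0.79 × 0.94 × 1.65 = 1.225 m³/s
w_6 = (12.4 − 9.5)/2 = 1.45 m; q_6 = 0.46 × 0.54 × 1.45 = 0.3602 m³/s
w_7 = (12.4 − 11.4)/2 = 0.5 m; q_7 = 0.24 × 0.24 × 0.5 = 0.02880 m³/s
Q = Σ qᵢ = 6.921 m³/s

6.92 m³/s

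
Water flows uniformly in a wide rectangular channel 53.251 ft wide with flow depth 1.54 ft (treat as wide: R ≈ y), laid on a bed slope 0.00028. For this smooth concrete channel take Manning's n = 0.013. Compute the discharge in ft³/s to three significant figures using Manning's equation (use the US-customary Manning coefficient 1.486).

A = b·y = 53.251 × 1.54 = 82.01 ft²
Wide channel: R ≈ y = 1.54 ft
Q = (1.486/n)·A·R^(2/3)·S^(1/2) = (1.486/0.013) × 82.01 × 1.540^(2/3) × 0.00028^(1/2) = 209.2 ft³/s

209 ft³/s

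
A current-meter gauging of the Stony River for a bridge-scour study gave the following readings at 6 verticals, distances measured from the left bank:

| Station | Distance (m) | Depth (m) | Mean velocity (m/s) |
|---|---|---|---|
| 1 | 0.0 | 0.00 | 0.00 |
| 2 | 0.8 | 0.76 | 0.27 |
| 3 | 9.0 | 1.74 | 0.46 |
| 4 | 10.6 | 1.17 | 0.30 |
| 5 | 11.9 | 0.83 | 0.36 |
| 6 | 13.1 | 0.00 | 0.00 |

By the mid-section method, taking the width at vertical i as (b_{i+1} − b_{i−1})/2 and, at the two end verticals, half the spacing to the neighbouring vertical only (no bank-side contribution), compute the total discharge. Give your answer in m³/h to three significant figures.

20600 m³/h

w_2 = (9.0 − 0.0)/2 = 4.5 m; q_2 = 0.27 × 0.76 × 4.5 = 0.9234 m³/s
w_3 = (10.6 − 0.8)/2 = 4.9 m; q_3 = 0.46 × 1.74 × 4.9 = 3.922 m³/s
w_4 = (11.9 − 9.0)/2 = 1.45 m; q_4 = 0.30 × 1.17 × 1.45 = 0.5090 m³/s
w_5 = (13.1 − 10.6)/2 = 1.25 m; q_5 = 0.36 × 0.83 × 1.25 = 0.3735 m³/s
Stations 1, 6 contribute zero (depth or velocity is 0).
Q = Σ qᵢ = 5.728 m³/s
= 5.728 × 3600 = 20620 m³/h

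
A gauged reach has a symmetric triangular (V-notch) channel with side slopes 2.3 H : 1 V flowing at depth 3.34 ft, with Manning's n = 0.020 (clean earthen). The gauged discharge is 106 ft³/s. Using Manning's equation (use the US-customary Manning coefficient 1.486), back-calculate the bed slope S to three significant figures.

A = z·y² = 2.3×3.34² = 25.66 ft²
P = 2y√(1+z²) = 2×3.34×√(1+2.3²) = 16.75 ft
R = A/P = 25.66/16.75 = 1.532 ft
S = (Q·n / (1.486·A·R^(2/3)))² = (106×0.020 / (1.486×25.66×1.329))² = 0.001751

0.00175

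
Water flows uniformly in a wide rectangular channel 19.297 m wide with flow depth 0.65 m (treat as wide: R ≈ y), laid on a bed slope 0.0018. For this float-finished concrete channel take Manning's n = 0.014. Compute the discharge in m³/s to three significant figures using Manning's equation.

A = b·y = 19.297 × 0.65 = 12.54 m²
Wide channel: R ≈ y = 0.65 m
Q = (1/n)·A·R^(2/3)·S^(1/2) = (1/0.014) × 12.54 × 0.6500^(2/3) × 0.0018^(1/2) = 28.52 m³/s

28.5 m³/s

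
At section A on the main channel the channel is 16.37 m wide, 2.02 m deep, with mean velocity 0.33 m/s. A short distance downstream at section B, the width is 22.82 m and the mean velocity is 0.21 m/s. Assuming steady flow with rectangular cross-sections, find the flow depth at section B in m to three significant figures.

2.28 m

Q = A₁V₁ = (16.37×2.02) × 0.33 = 10.91 m³/s
d₂ = Q/(b₂ V₂) = 10.91/(22.82×0.21) = 2.277 m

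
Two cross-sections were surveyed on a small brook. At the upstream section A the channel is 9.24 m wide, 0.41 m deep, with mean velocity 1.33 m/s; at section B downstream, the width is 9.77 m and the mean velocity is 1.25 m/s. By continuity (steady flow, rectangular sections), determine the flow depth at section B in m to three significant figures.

0.413 m

Q = A₁V₁ = (9.24×0.41) × 1.33 = 5.039 m³/s
d₂ = Q/(b₂ V₂) = 5.039/(9.77×1.25) = 0.4126 m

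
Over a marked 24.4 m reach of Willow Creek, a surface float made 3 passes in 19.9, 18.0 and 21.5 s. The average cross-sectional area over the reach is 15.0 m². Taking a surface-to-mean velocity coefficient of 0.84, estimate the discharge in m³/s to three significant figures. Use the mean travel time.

t̄ = (19.9 + 18.0 + 21.5) / 3 = 19.8 s
v_surface = L / t̄ = 24.4 / 19.8 = 1.232 m/s
v_mean = 0.84 × 1.232 = 1.035 m/s
Q = A × v_mean = 15.0 × 1.035 = 15.53 m³/s

15.5 m³/s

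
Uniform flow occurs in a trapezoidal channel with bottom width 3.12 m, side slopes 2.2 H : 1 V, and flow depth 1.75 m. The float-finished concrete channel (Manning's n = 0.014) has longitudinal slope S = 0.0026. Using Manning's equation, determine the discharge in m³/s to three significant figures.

A = (b + z·y)·y = (3.12 + 2.2×1.75)×1.75 = 12.20 m²
P = b + 2y√(1+z²) = 3.12 + 2×1.75×√(1+2.2²) = 11.58 m
R = A/P = 12.20/11.58 = 1.053 m
Q = (1/n)·A·R^(2/3)·S^(1/2) = (1/0.014) × 12.20 × 1.053^(2/3) × 0.0026^(1/2) = 46.00 m³/s

46.0 m³/s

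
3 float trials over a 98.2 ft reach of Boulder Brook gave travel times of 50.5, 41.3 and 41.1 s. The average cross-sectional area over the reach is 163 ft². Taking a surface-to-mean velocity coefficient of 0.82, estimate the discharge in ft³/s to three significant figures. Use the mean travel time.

t̄ = (50.5 + 41.3 + 41.1) / 3 = 44.3 s
v_surface = L / t̄ = 98.2 / 44.3 = 2.217 ft/s
v_mean = 0.82 × 2.217 = 1.818 ft/s
Q = A × v_mean = 163 × 1.818 = 296.3 ft³/s

296 ft³/s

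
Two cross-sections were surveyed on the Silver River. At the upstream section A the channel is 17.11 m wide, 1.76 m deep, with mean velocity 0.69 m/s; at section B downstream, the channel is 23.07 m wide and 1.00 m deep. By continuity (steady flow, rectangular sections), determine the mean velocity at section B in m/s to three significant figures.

0.901 m/s

Q = A₁V₁ = (17.11×1.76) × 0.69 = 20.78 m³/s
A₂ = 23.07 × 1.00 = 23.07 m²
V₂ = Q/A₂ = 20.78/23.07 = 0.9007 m/s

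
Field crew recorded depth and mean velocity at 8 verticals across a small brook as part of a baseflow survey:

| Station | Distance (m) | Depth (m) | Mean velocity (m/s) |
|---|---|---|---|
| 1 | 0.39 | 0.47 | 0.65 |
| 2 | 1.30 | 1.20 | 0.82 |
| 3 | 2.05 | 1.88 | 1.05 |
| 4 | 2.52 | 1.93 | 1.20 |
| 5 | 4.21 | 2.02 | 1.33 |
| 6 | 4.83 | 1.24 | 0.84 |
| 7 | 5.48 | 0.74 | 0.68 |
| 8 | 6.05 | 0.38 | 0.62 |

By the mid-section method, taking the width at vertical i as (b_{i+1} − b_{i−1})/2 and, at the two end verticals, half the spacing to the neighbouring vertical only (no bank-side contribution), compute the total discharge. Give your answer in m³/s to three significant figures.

8.80 m³/s

w_1 = (1.30 − 0.39)/2 = 0.455 m; q_1 = 0.65 × 0.47 × 0.455 = 0.1390 m³/s
w_2 = (2.05 − 0.39)/2 = 0.83 m; q_2 = 0.82 × 1.20 × 0.83 = 0.8167 m³/s
w_3 = (2.52 − 1.30)/2 = 0.61 m; q_3 = 1.05 × 1.88 × 0.61 = 1.204 m³/s
w_4 = (4.21 − 2.05)/2 = 1.08 m; q_4 = 1.20 × 1.93 × 1.08 = 2.501 m³/s
w_5 = (4.83 − 2.52)/2 = 1.155 m; q_5 = 1.33 × 2.02 × 1.155 = 3.103 m³/s
w_6 = (5.48 − 4.21)/2 = 0.635 m; q_6 = 0.84 × 1.24 × 0.635 = 0.6614 m³/s
w_7 = (6.05 − 4.83)/2 = 0.61 m; q_7 = 0.68 × 0.74 × 0.61 = 0.3070 m³/s
w_8 = (6.05 − 5.48)/2 = 0.285 m; q_8 = 0.62 × 0.38 × 0.285 = 0.06715 m³/s
Q = Σ qᵢ = 8.800 m³/s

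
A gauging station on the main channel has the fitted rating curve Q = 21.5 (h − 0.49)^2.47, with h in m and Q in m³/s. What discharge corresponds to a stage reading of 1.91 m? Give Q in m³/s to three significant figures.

Q = 21.5 × (1.91 − 0.49)^2.47 = 21.5 × 1.42^2.47 = 51.12 m³/s

51.1 m³/s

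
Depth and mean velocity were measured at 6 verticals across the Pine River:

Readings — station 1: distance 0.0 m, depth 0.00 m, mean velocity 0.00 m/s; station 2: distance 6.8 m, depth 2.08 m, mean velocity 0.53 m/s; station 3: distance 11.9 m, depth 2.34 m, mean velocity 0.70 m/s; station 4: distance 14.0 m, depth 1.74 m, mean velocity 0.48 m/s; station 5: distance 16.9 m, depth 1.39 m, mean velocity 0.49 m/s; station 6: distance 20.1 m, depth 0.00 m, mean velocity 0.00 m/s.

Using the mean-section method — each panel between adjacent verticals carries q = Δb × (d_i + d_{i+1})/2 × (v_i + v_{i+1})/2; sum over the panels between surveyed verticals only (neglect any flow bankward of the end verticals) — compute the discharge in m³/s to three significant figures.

Panel 1-2: Δb = 6.8 m, d̄ = (0.00+2.08)/2 = 1.04, v̄ = (0.00+0.53)/2 = 0.265 → q = 6.8×1.04×0.265 = 1.874 m³/s
Panel 2-3: Δb = 5.1 m, d̄ = (2.08+2.34)/2 = 2.21, v̄ = (0.53+0.70)/2 = 0.615 → q = 5.1×2.21×0.615 = 6.932 m³/s
Panel 3-4: Δb = 2.1 m, d̄ = (2.34+1.74)/2 = 2.04, v̄ = (0.70+0.48)/2 = 0.59 → q = 2.1×2.04×0.59 = 2.528 m³/s
Panel 4-5: Δb = 2.9 m, d̄ = (1.74+1.39)/2 = 1.565, v̄ = (0.48+0.49)/2 = 0.485 → q = 2.9×1.565×0.485 = 2.201 m³/s
Panel 5-6: Δb = 3.2 m, d̄ = (1.39+0.00)/2 = 0.695, v̄ = (0.49+0.00)/2 = 0.245 → q = 3.2×0.695×0.245 = 0.5449 m³/s
Q = Σ q = 14.08 m³/s

14.1 m³/s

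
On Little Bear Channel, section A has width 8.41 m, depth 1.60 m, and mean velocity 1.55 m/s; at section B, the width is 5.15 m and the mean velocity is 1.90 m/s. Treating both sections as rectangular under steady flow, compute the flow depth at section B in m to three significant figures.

2.13 m

Q = A₁V₁ = (8.41×1.60) × 1.55 = 20.86 m³/s
d₂ = Q/(b₂ V₂) = 20.86/(5.15×1.90) = 2.132 m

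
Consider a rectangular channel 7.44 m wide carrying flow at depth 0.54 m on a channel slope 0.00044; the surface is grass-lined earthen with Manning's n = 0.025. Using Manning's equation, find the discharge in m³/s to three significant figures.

2.04 m³/s

A = b·y = 7.44 × 0.54 = 4.018 m²
P = b + 2y = 7.44 + 2×0.54 = 8.520 m
R = A/P = 4.018/8.520 = 0.4715 m
Q = (1/n)·A·R^(2/3)·S^(1/2) = (1/0.025) × 4.018 × 0.4715^(2/3) × 0.00044^(1/2) = 2.042 m³/s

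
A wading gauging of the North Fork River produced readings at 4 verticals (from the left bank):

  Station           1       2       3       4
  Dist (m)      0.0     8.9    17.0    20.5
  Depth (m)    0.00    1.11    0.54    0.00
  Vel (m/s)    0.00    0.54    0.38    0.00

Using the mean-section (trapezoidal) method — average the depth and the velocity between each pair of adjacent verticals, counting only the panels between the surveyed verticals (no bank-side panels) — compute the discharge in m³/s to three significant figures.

4.59 m³/s

Panel 1-2: Δb = 8.9 m, d̄ = (0.00+1.11)/2 = 0.555, v̄ = (0.00+0.54)/2 = 0.27 → q = 8.9×0.555×0.27 = 1.334 m³/s
Panel 2-3: Δb = 8.1 m, d̄ = (1.11+0.54)/2 = 0.825, v̄ = (0.54+0.38)/2 = 0.46 → q = 8.1×0.825×0.46 = 3.074 m³/s
Panel 3-4: Δb = 3.5 m, d̄ = (0.54+0.00)/2 = 0.27, v̄ = (0.38+0.00)/2 = 0.19 → q = 3.5×0.27×0.19 = 0.1796 m³/s
Q = Σ q = 4.587 m³/s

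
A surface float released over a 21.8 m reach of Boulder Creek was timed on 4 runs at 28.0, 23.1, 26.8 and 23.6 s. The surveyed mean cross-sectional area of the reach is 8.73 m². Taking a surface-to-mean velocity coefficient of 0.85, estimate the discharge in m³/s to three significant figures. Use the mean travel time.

6.38 m³/s

t̄ = (28.0 + 23.1 + 26.8 + 23.6) / 4 = 25.375 s
v_surface = L / t̄ = 21.8 / 25.375 = 0.8591 m/s
v_mean = 0.85 × 0.8591 = 0.7302 m/s
Q = A × v_mean = 8.73 × 0.7302 = 6.375 m³/s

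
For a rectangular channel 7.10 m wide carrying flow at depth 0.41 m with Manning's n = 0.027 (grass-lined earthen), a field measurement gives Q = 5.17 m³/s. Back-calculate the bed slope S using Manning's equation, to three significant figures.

0.00873

A = b·y = 7.10 × 0.41 = 2.911 m²
P = b + 2y = 7.10 + 2×0.41 = 7.920 m
R = A/P = 2.911/7.920 = 0.3676 m
S = (Q·n / (1·A·R^(2/3)))² = (5.17×0.027 / (1×2.911×0.5131))² = 0.008734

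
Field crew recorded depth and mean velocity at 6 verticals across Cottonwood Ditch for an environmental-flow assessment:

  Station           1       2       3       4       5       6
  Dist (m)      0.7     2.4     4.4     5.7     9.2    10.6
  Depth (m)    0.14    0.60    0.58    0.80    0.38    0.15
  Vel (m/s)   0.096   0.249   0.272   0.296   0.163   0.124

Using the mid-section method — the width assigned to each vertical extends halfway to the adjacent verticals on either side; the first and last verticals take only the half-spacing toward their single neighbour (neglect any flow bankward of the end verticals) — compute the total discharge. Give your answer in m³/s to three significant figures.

w_1 = (2.4 − 0.7)/2 = 0.85 m; q_1 = 0.096 × 0.14 × 0.85 = 0.01142 m³/s
w_2 = (4.4 − 0.7)/2 = 1.85 m; q_2 = 0.249 × 0.60 × 1.85 = 0.2764 m³/s
w_3 = (5.7 − 2.4)/2 = 1.65 m; q_3 = 0.272 × 0.58 × 1.65 = 0.2603 m³/s
w_4 = (9.2 − 4.4)/2 = 2.4 m; q_4 = 0.296 × 0.80 × 2.4 = 0.5683 m³/s
w_5 = (10.6 − 5.7)/2 = 2.45 m; q_5 = 0.163 × 0.38 × 2.45 = 0.1518 m³/s
w_6 = (10.6 − 9.2)/2 = 0.7 m; q_6 = 0.124 × 0.15 × 0.7 = 0.01302 m³/s
Q = Σ qᵢ = 1.281 m³/s

1.28 m³/s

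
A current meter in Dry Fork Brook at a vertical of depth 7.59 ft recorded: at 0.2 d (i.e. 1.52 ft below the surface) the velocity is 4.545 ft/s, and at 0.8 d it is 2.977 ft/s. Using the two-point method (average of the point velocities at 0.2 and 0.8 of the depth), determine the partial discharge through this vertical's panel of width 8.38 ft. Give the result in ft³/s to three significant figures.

v̄ = (4.545 + 2.977) / 2 = 3.761 ft/s
q = v̄ × d × w = 3.761 × 7.59 × 8.38 = 239.2 ft³/s

239 ft³/s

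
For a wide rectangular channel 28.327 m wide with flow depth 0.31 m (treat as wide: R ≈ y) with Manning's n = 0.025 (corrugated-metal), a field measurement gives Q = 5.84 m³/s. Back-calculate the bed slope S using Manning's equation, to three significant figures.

A = b·y = 28.327 × 0.31 = 8.781 m²
Wide channel: R ≈ y = 0.31 m
S = (Q·n / (1·A·R^(2/3)))² = (5.84×0.025 / (1×8.781×0.4580))² = 0.001318

0.00132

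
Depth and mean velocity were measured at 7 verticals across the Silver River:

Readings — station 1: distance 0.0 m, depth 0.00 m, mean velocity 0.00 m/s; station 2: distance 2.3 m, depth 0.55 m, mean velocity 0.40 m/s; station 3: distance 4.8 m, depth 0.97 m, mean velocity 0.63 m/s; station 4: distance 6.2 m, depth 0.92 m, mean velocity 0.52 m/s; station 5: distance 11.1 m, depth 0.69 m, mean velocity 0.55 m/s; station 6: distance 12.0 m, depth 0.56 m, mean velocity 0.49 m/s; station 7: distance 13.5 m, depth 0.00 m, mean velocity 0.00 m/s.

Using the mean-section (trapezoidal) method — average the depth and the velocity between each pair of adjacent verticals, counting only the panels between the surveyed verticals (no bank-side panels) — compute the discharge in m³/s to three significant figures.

Panel 1-2: Δb = 2.3 m, d̄ = (0.00+0.55)/2 = 0.275, v̄ = (0.00+0.40)/2 = 0.2 → q = 2.3×0.275×0.2 = 0.1265 m³/s
Panel 2-3: Δb = 2.5 m, d̄ = (0.55+0.97)/2 = 0.76, v̄ = (0.40+0.63)/2 = 0.515 → q = 2.5×0.76×0.515 = 0.9785 m³/s
Panel 3-4: Δb = 1.4 m, d̄ = (0.97+0.92)/2 = 0.945, v̄ = (0.63+0.52)/2 = 0.575 → q = 1.4×0.945×0.575 = 0.7607 m³/s
Panel 4-5: Δb = 4.9 m, d̄ = (0.92+0.69)/2 = 0.805, v̄ = (0.52+0.55)/2 = 0.535 → q = 4.9×0.805×0.535 = 2.110 m³/s
Panel 5-6: Δb = 0.9 m, d̄ = (0.69+0.56)/2 = 0.625, v̄ = (0.55+0.49)/2 = 0.52 → q = 0.9×0.625×0.52 = 0.2925 m³/s
Panel 6-7: Δb = 1.5 m, d̄ = (0.56+0.00)/2 = 0.28, v̄ = (0.49+0.00)/2 = 0.245 → q = 1.5×0.28×0.245 = 0.1029 m³/s
Q = Σ q = 4.371 m³/s

4.37 m³/s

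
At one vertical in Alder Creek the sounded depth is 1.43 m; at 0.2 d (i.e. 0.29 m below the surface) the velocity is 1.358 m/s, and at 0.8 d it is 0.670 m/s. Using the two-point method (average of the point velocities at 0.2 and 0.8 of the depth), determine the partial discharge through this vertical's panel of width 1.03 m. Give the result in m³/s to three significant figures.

v̄ = (1.358 + 0.670) / 2 = 1.014 m/s
q = v̄ × d × w = 1.014 × 1.43 × 1.03 = 1.494 m³/s

1.49 m³/s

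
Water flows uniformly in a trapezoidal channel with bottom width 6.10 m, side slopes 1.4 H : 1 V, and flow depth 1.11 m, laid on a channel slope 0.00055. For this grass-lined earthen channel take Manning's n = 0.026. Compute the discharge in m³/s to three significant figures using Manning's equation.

6.91 m³/s

A = (b + z·y)·y = (6.10 + 1.4×1.11)×1.11 = 8.496 m²
P = b + 2y√(1+z²) = 6.10 + 2×1.11×√(1+1.4²) = 9.919 m
R = A/P = 8.496/9.919 = 0.8565 m
Q = (1/n)·A·R^(2/3)·S^(1/2) = (1/0.026) × 8.496 × 0.8565^(2/3) × 0.00055^(1/2) = 6.911 m³/s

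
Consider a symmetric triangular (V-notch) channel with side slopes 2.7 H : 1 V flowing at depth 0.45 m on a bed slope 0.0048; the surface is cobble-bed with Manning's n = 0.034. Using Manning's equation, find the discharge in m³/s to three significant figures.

A = z·y² = 2.7×0.45² = 0.5468 m²
P = 2y√(1+z²) = 2×0.45×√(1+2.7²) = 2.591 m
R = A/P = 0.5468/2.591 = 0.2110 m
Q = (1/n)·A·R^(2/3)·S^(1/2) = (1/0.034) × 0.5468 × 0.2110^(2/3) × 0.0048^(1/2) = 0.3949 m³/s

0.395 m³/s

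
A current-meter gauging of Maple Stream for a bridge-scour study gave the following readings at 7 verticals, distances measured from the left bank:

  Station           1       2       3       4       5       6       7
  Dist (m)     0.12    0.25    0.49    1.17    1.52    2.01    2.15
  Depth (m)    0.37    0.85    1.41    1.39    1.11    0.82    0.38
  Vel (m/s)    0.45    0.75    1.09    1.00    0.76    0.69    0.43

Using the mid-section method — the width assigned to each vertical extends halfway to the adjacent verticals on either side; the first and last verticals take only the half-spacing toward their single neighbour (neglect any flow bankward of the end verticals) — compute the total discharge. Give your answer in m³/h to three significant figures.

w_1 = (0.25 − 0.12)/2 = 0.065 m; q_1 = 0.45 × 0.37 × 0.065 = 0.01082 m³/s
w_2 = (0.49 − 0.12)/2 = 0.185 m; q_2 = 0.75 × 0.85 × 0.185 = 0.1179 m³/s
w_3 = (1.17 − 0.25)/2 = 0.46 m; q_3 = 1.09 × 1.41 × 0.46 = 0.7070 m³/s
w_4 = (1.52 − 0.49)/2 = 0.515 m; q_4 = 1.00 × 1.39 × 0.515 = 0.7159 m³/s
w_5 = (2.01 − 1.17)/2 = 0.42 m; q_5 = 0.76 × 1.11 × 0.42 = 0.3543 m³/s
w_6 = (2.15 − 1.52)/2 = 0.315 m; q_6 = 0.69 × 0.82 × 0.315 = 0.1782 m³/s
w_7 = (2.15 − 2.01)/2 = 0.07 m; q_7 = 0.43 × 0.38 × 0.07 = 0.01144 m³/s
Q = Σ qᵢ = 2.096 m³/s
= 2.096 × 3600 = 7544 m³/h

7540 m³/h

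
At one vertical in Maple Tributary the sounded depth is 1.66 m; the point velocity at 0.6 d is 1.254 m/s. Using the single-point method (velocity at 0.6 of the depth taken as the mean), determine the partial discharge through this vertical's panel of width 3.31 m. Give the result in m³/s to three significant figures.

v̄ = v₀.₆ = 1.254 m/s
q = v̄ × d × w = 1.254 × 1.66 × 3.31 = 6.890 m³/s

6.89 m³/s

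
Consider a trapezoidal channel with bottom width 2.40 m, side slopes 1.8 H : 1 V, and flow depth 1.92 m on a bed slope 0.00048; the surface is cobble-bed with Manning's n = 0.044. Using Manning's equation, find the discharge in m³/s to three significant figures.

A = (b + z·y)·y = (2.40 + 1.8×1.92)×1.92 = 11.24 m²
P = b + 2y√(1+z²) = 2.40 + 2×1.92×√(1+1.8²) = 10.31 m
R = A/P = 11.24/10.31 = 1.091 m
Q = (1/n)·A·R^(2/3)·S^(1/2) = (1/0.044) × 11.24 × 1.091^(2/3) × 0.00048^(1/2) = 5.933 m³/s

5.93 m³/s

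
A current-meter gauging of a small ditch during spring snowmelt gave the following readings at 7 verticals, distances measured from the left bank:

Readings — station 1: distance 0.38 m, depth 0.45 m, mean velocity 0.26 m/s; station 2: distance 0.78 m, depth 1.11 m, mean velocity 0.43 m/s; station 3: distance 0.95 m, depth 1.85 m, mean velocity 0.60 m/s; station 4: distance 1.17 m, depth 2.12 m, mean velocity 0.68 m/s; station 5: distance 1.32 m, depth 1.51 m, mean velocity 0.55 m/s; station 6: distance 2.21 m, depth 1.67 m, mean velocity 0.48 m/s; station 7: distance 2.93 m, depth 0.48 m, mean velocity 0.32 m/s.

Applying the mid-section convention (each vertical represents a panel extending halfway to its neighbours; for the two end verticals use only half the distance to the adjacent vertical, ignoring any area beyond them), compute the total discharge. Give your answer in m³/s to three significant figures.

w_1 = (0.78 − 0.38)/2 = 0.2 m; q_1 = 0.26 × 0.45 × 0.2 = 0.02340 m³/s
w_2 = (0.95 − 0.38)/2 = 0.285 m; q_2 = 0.43 × 1.11 × 0.285 = 0.1360 m³/s
w_3 = (1.17 − 0.78)/2 = 0.195 m; q_3 = 0.60 × 1.85 × 0.195 = 0.2165 m³/s
w_4 = (1.32 − 0.95)/2 = 0.185 m; q_4 = 0.68 × 2.12 × 0.185 = 0.2667 m³/s
w_5 = (2.21 − 1.17)/2 = 0.52 m; q_5 = 0.55 × 1.51 × 0.52 = 0.4319 m³/s
w_6 = (2.93 − 1.32)/2 = 0.805 m; q_6 = 0.48 × 1.67 × 0.805 = 0.6453 m³/s
w_7 = (2.93 − 2.21)/2 = 0.36 m; q_7 = 0.32 × 0.48 × 0.36 = 0.05530 m³/s
Q = Σ qᵢ = 1.775 m³/s

1.78 m³/s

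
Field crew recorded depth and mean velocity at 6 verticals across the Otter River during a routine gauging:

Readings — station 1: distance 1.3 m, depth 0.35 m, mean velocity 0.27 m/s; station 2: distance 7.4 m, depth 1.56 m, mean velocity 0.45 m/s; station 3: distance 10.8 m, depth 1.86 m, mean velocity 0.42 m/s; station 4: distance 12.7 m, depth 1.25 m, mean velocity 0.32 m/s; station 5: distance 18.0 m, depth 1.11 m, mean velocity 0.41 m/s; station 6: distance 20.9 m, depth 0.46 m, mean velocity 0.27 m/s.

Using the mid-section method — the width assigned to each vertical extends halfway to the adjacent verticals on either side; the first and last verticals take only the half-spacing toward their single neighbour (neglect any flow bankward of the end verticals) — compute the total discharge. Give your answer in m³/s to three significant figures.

w_1 = (7.4 − 1.3)/2 = 3.05 m; q_1 = 0.27 × 0.35 × 3.05 = 0.2882 m³/s
w_2 = (10.8 − 1.3)/2 = 4.75 m; q_2 = 0.45 × 1.56 × 4.75 = 3.335 m³/s
w_3 = (12.7 − 7.4)/2 = 2.65 m; q_3 = 0.42 × 1.86 × 2.65 = 2.070 m³/s
w_4 = (18.0 − 10.8)/2 = 3.6 m; q_4 = 0.32 × 1.25 × 3.6 = 1.440 m³/s
w_5 = (20.9 − 12.7)/2 = 4.1 m; q_5 = 0.41 × 1.11 × 4.1 = 1.866 m³/s
w_6 = (20.9 − 18.0)/2 = 1.45 m; q_6 = 0.27 × 0.46 × 1.45 = 0.1801 m³/s
Q = Σ qᵢ = 9.179 m³/s

9.18 m³/s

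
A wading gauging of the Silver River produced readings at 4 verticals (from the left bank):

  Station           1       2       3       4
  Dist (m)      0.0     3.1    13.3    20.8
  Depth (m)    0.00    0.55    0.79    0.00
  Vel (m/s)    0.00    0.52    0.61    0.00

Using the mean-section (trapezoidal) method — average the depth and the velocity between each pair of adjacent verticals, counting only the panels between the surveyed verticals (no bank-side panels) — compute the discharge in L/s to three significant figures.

Panel 1-2: Δb = 3.1 m, d̄ = (0.00+0.55)/2 = 0.275, v̄ = (0.00+0.52)/2 = 0.26 → q = 3.1×0.275×0.26 = 0.2217 m³/s
Panel 2-3: Δb = 10.2 m, d̄ = (0.55+0.79)/2 = 0.67, v̄ = (0.52+0.61)/2 = 0.565 → q = 10.2×0.67×0.565 = 3.861 m³/s
Panel 3-4: Δb = 7.5 m, d̄ = (0.79+0.00)/2 = 0.395, v̄ = (0.61+0.00)/2 = 0.305 → q = 7.5×0.395×0.305 = 0.9036 m³/s
Q = Σ q = 4.986 m³/s
= 4.986 × 1000 = 4986 L/s

4990 L/s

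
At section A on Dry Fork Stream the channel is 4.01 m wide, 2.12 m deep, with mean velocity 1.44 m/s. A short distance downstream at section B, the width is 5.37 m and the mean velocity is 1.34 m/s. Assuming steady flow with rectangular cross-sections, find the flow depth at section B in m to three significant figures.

Q = A₁V₁ = (4.01×2.12) × 1.44 = 12.24 m³/s
d₂ = Q/(b₂ V₂) = 12.24/(5.37×1.34) = 1.701 m

1.70 m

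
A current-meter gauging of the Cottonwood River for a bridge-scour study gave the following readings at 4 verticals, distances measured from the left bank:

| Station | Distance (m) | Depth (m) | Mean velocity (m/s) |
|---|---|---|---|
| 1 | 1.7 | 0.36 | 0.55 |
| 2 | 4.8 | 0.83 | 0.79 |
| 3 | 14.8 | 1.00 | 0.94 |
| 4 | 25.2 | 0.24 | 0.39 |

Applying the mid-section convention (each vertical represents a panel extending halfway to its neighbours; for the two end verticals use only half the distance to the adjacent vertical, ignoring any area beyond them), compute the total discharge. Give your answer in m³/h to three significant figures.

w_1 = (4.8 − 1.7)/2 = 1.55 m; q_1 = 0.55 × 0.36 × 1.55 = 0.3069 m³/s
w_2 = (14.8 − 1.7)/2 = 6.55 m; q_2 = 0.79 × 0.83 × 6.55 = 4.295 m³/s
w_3 = (25.2 − 4.8)/2 = 10.2 m; q_3 = 0.94 × 1.00 × 10.2 = 9.588 m³/s
w_4 = (25.2 − 14.8)/2 = 5.2 m; q_4 = 0.39 × 0.24 × 5.2 = 0.4867 m³/s
Q = Σ qᵢ = 14.68 m³/s
= 14.68 × 3600 = 52840 m³/h

52800 m³/h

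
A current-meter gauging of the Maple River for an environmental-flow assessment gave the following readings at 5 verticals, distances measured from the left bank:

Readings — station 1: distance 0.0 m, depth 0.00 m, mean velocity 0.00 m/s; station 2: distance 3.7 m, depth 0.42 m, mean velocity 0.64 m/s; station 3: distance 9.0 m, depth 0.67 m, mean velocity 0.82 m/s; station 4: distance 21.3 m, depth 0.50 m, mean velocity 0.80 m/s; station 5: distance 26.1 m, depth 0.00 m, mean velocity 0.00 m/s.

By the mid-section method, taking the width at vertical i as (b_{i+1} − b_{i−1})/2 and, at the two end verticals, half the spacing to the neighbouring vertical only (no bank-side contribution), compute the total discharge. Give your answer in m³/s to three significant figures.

9.46 m³/s

w_2 = (9.0 − 0.0)/2 = 4.5 m; q_2 = 0.64 × 0.42 × 4.5 = 1.210 m³/s
w_3 = (21.3 − 3.7)/2 = 8.8 m; q_3 = 0.82 × 0.67 × 8.8 = 4.835 m³/s
w_4 = (26.1 − 9.0)/2 = 8.55 m; q_4 = 0.80 × 0.50 × 8.55 = 3.420 m³/s
Stations 1, 5 contribute zero (depth or velocity is 0).
Q = Σ qᵢ = 9.464 m³/s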